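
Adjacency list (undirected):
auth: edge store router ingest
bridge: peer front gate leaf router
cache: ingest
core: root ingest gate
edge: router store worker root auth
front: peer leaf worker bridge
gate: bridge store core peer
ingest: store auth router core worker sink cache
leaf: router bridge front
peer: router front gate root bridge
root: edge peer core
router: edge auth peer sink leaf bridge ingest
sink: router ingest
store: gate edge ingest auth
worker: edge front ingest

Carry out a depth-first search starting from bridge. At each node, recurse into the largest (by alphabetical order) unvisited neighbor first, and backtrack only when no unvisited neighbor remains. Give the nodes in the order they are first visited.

bridge router sink ingest worker front peer root edge store gate core auth leaf cache

Visit bridge
bridge → router
router → sink
sink → ingest
ingest → worker
worker → front
front → peer
peer → root
root → edge
edge → store
store → gate
gate → core
store → auth
front → leaf
ingest → cache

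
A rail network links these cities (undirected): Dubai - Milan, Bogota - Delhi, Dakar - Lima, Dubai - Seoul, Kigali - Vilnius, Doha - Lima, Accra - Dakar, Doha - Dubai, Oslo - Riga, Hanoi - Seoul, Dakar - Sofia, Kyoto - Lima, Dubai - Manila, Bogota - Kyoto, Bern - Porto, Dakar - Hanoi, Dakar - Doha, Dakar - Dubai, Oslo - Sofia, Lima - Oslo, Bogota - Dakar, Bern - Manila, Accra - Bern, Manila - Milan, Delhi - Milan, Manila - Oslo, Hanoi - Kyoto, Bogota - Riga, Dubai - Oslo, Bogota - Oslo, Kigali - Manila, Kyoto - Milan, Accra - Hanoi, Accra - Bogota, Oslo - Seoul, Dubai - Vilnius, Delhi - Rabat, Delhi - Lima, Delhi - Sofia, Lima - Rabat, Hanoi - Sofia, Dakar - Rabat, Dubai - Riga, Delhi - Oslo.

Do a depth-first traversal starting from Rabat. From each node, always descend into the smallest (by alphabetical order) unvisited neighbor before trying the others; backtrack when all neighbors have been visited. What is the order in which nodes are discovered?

Rabat, Dakar, Accra, Bern, Manila, Dubai, Doha, Lima, Delhi, Bogota, Kyoto, Hanoi, Seoul, Oslo, Riga, Sofia, Milan, Vilnius, Kigali, Porto

Visit Rabat
Rabat → Dakar
Dakar → Accra
Accra → Bern
Bern → Manila
Manila → Dubai
Dubai → Doha
Doha → Lima
Lima → Delhi
Delhi → Bogota
Bogota → Kyoto
Kyoto → Hanoi
Hanoi → Seoul
Seoul → Oslo
Oslo → Riga
Oslo → Sofia
Kyoto → Milan
Dubai → Vilnius
Vilnius → Kigali
Bern → Porto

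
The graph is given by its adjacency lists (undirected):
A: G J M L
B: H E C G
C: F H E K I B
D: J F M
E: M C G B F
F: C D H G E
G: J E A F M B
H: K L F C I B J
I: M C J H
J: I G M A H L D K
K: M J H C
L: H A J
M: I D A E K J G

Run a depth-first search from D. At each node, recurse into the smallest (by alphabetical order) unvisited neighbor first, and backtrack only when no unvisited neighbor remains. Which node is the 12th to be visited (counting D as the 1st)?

Visit D
D → F
F → C
C → B
B → E
E → G
G → A
A → J
J → H
H → I
I → M
M → K
H → L

Visit order: D, F, C, B, E, G, A, J, H, I, M, K, L

K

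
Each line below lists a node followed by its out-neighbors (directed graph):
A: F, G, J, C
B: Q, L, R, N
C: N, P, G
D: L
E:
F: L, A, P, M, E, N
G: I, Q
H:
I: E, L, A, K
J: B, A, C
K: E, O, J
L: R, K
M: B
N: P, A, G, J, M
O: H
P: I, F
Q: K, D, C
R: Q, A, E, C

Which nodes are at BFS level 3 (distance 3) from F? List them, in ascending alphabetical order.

Level 0: F
Level 1: A, E, L, M, N, P
Level 2: B, C, G, I, J, K, R
Level 3: O, Q
Level 4: D, H

O, Q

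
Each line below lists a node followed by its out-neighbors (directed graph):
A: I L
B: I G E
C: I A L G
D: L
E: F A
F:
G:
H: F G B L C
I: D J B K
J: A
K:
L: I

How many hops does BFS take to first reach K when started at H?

Level 0: H
Level 1: B, C, F, G, L
Level 2: A, E, I
Level 3: D, J, K
K first appears at level 3.

3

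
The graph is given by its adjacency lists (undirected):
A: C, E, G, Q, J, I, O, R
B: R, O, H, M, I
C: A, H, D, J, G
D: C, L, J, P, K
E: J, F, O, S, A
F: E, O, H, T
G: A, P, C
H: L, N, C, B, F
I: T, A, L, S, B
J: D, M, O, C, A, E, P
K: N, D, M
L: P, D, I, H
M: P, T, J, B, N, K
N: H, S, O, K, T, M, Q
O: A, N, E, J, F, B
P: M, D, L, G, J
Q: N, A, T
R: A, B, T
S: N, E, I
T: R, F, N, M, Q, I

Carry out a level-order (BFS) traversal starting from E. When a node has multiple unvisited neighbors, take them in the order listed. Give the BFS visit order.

Visit E; enqueue J, F, O, S, A → queue [J, F, O, S, A]
Visit J; enqueue D, M, C, P → queue [F, O, S, A, D, M, C, P]
Visit F; enqueue H, T → queue [O, S, A, D, M, C, P, H, T]
Visit O; enqueue N, B → queue [S, A, D, M, C, P, H, T, N, B]
Visit S; enqueue I → queue [A, D, M, C, P, H, T, N, B, I]
Visit A; enqueue G, Q, R → queue [D, M, C, P, H, T, N, B, I, G, Q, R]
Visit D; enqueue L, K → queue [M, C, P, H, T, N, B, I, G, Q, R, L, K]
Visit M → queue [C, P, H, T, N, B, I, G, Q, R, L, K]
Visit C → queue [P, H, T, N, B, I, G, Q, R, L, K]
Visit P → queue [H, T, N, B, I, G, Q, R, L, K]
Visit H → queue [T, N, B, I, G, Q, R, L, K]
Visit T → queue [N, B, I, G, Q, R, L, K]
Visit N → queue [B, I, G, Q, R, L, K]
Visit B → queue [I, G, Q, R, L, K]
Visit I → queue [G, Q, R, L, K]
Visit G → queue [Q, R, L, K]
Visit Q → queue [R, L, K]
Visit R → queue [L, K]
Visit L → queue [K]
Visit K → queue []

E J F O S A D M C P H T N B I G Q R L K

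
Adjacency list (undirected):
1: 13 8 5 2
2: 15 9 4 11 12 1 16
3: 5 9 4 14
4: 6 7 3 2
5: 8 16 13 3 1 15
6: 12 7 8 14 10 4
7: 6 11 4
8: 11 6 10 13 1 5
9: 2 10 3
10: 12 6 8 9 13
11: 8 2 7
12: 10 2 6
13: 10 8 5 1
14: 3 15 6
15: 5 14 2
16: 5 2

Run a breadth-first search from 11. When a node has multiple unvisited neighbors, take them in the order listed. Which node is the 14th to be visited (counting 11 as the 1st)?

16

Visit 11; enqueue 8, 2, 7 → queue [8, 2, 7]
Visit 8; enqueue 6, 10, 13, 1, 5 → queue [2, 7, 6, 10, 13, 1, 5]
Visit 2; enqueue 15, 9, 4, 12, 16 → queue [7, 6, 10, 13, 1, 5, 15, 9, 4, 12, 16]
Visit 7 → queue [6, 10, 13, 1, 5, 15, 9, 4, 12, 16]
Visit 6; enqueue 14 → queue [10, 13, 1, 5, 15, 9, 4, 12, 16, 14]
Visit 10 → queue [13, 1, 5, 15, 9, 4, 12, 16, 14]
Visit 13 → queue [1, 5, 15, 9, 4, 12, 16, 14]
Visit 1 → queue [5, 15, 9, 4, 12, 16, 14]
Visit 5; enqueue 3 → queue [15, 9, 4, 12, 16, 14, 3]
Visit 15 → queue [9, 4, 12, 16, 14, 3]
Visit 9 → queue [4, 12, 16, 14, 3]
Visit 4 → queue [12, 16, 14, 3]
Visit 12 → queue [16, 14, 3]
Visit 16 → queue [14, 3]
Visit 14 → queue [3]
Visit 3 → queue []

Visit order: 11, 8, 2, 7, 6, 10, 13, 1, 5, 15, 9, 4, 12, 16, 14, 3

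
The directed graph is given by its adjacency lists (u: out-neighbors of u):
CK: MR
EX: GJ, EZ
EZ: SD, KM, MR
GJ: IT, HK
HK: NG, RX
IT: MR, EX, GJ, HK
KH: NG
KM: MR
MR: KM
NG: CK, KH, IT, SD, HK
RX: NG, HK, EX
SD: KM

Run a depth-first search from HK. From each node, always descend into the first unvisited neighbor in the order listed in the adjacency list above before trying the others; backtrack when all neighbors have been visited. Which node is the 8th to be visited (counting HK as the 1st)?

EX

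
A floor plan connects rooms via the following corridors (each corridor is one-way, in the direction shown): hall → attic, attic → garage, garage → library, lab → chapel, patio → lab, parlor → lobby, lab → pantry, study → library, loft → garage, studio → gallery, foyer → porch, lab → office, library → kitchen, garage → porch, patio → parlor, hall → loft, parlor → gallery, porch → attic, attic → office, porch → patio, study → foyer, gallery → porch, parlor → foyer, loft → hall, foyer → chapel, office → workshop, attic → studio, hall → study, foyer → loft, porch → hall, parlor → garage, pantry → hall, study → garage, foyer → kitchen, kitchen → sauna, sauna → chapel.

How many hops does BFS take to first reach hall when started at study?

3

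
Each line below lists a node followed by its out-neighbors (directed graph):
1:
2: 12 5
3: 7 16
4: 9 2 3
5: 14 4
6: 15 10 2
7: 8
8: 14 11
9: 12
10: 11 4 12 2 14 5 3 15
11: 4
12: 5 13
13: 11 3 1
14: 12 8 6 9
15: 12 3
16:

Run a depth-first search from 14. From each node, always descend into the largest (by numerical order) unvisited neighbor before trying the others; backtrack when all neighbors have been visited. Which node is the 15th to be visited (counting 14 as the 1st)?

Visit 14
14 → 12
12 → 13
13 → 11
11 → 4
4 → 9
4 → 3
3 → 16
3 → 7
7 → 8
4 → 2
2 → 5
13 → 1
14 → 6
6 → 15
6 → 10

Visit order: 14, 12, 13, 11, 4, 9, 3, 16, 7, 8, 2, 5, 1, 6, 15, 10

15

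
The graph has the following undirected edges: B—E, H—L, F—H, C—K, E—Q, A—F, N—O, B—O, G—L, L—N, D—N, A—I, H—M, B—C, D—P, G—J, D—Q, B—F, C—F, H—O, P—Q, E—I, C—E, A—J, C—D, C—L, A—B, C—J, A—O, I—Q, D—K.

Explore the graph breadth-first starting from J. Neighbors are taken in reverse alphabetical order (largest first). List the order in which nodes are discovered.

J → G → C → A → L → K → F → E → D → B → O → I → N → H → Q → P → M

Visit J; enqueue G, C, A → queue [G, C, A]
Visit G; enqueue L → queue [C, A, L]
Visit C; enqueue K, F, E, D, B → queue [A, L, K, F, E, D, B]
Visit A; enqueue O, I → queue [L, K, F, E, D, B, O, I]
Visit L; enqueue N, H → queue [K, F, E, D, B, O, I, N, H]
Visit K → queue [F, E, D, B, O, I, N, H]
Visit F → queue [E, D, B, O, I, N, H]
Visit E; enqueue Q → queue [D, B, O, I, N, H, Q]
Visit D; enqueue P → queue [B, O, I, N, H, Q, P]
Visit B → queue [O, I, N, H, Q, P]
Visit O → queue [I, N, H, Q, P]
Visit I → queue [N, H, Q, P]
Visit N → queue [H, Q, P]
Visit H; enqueue M → queue [Q, P, M]
Visit Q → queue [P, M]
Visit P → queue [M]
Visit M → queue []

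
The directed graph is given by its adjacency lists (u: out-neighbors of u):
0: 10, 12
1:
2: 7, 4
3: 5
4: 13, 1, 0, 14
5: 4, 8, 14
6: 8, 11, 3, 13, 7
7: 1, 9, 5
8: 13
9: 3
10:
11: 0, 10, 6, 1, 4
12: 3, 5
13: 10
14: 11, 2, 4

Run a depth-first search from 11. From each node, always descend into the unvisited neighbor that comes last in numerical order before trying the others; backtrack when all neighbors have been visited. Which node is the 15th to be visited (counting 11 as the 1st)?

Visit 11
11 → 10
11 → 6
6 → 13
6 → 8
6 → 7
7 → 9
9 → 3
3 → 5
5 → 14
14 → 4
4 → 1
4 → 0
0 → 12
14 → 2

Visit order: 11, 10, 6, 13, 8, 7, 9, 3, 5, 14, 4, 1, 0, 12, 2

2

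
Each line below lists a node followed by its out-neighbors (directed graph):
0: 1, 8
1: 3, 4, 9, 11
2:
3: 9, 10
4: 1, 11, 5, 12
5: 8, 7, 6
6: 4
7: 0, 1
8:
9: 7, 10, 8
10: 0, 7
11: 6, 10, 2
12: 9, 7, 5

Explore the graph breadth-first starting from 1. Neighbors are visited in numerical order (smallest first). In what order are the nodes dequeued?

1 -> 3 -> 4 -> 9 -> 11 -> 10 -> 5 -> 12 -> 7 -> 8 -> 2 -> 6 -> 0

Visit 1; enqueue 3, 4, 9, 11 → queue [3, 4, 9, 11]
Visit 3; enqueue 10 → queue [4, 9, 11, 10]
Visit 4; enqueue 5, 12 → queue [9, 11, 10, 5, 12]
Visit 9; enqueue 7, 8 → queue [11, 10, 5, 12, 7, 8]
Visit 11; enqueue 2, 6 → queue [10, 5, 12, 7, 8, 2, 6]
Visit 10; enqueue 0 → queue [5, 12, 7, 8, 2, 6, 0]
Visit 5 → queue [12, 7, 8, 2, 6, 0]
Visit 12 → queue [7, 8, 2, 6, 0]
Visit 7 → queue [8, 2, 6, 0]
Visit 8 → queue [2, 6, 0]
Visit 2 → queue [6, 0]
Visit 6 → queue [0]
Visit 0 → queue []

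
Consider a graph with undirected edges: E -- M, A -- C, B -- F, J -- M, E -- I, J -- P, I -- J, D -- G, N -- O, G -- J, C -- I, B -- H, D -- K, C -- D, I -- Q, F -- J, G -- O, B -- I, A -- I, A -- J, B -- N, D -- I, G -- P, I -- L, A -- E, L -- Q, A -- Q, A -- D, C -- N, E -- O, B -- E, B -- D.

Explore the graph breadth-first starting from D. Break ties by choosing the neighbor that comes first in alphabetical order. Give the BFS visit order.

D -> A -> B -> C -> G -> I -> K -> E -> J -> Q -> F -> H -> N -> O -> P -> L -> M

Visit D; enqueue A, B, C, G, I, K → queue [A, B, C, G, I, K]
Visit A; enqueue E, J, Q → queue [B, C, G, I, K, E, J, Q]
Visit B; enqueue F, H, N → queue [C, G, I, K, E, J, Q, F, H, N]
Visit C → queue [G, I, K, E, J, Q, F, H, N]
Visit G; enqueue O, P → queue [I, K, E, J, Q, F, H, N, O, P]
Visit I; enqueue L → queue [K, E, J, Q, F, H, N, O, P, L]
Visit K → queue [E, J, Q, F, H, N, O, P, L]
Visit E; enqueue M → queue [J, Q, F, H, N, O, P, L, M]
Visit J → queue [Q, F, H, N, O, P, L, M]
Visit Q → queue [F, H, N, O, P, L, M]
Visit F → queue [H, N, O, P, L, M]
Visit H → queue [N, O, P, L, M]
Visit N → queue [O, P, L, M]
Visit O → queue [P, L, M]
Visit P → queue [L, M]
Visit L → queue [M]
Visit M → queue []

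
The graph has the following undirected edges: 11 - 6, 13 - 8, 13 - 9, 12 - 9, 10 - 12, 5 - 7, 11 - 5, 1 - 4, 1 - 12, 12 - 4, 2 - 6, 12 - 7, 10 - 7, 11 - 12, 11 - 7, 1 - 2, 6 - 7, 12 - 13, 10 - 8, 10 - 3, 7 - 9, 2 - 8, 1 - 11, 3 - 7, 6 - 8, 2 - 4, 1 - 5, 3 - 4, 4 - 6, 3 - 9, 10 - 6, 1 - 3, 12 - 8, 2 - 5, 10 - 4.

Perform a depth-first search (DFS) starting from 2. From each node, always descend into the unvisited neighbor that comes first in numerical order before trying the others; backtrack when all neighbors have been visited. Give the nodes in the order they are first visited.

2 -> 1 -> 3 -> 4 -> 6 -> 7 -> 5 -> 11 -> 12 -> 8 -> 10 -> 13 -> 9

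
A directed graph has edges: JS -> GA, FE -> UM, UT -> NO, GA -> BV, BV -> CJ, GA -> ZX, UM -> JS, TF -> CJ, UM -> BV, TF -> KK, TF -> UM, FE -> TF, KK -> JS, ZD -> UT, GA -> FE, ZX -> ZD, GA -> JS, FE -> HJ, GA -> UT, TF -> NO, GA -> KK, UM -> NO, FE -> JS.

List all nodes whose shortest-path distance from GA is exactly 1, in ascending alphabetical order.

BV, FE, JS, KK, UT, ZX

Level 0: GA
Level 1: BV, FE, JS, KK, UT, ZX
Level 2: CJ, HJ, NO, TF, UM, ZD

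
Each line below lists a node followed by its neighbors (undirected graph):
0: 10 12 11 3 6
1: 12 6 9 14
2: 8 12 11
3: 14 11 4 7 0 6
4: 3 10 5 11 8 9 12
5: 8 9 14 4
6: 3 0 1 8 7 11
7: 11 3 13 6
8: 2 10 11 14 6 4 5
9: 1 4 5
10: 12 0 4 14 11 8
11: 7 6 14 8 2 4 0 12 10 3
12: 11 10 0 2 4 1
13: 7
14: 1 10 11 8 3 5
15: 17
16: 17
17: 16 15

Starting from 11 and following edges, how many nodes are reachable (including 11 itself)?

15

BFS from 11 visits: 11, 0, 2, 3, 4, 6, 7, 8, 10, 12, 14, 5, 9, 1, 13
Reachable nodes: 15 of 18 total.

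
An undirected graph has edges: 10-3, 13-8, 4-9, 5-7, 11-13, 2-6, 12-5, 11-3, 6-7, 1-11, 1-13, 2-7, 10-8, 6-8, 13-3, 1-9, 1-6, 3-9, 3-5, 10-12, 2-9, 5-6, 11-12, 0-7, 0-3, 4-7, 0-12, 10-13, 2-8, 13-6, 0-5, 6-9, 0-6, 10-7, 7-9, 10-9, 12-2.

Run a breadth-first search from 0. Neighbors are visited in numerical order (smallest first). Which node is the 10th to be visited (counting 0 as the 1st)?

13

Visit 0; enqueue 3, 5, 6, 7, 12 → queue [3, 5, 6, 7, 12]
Visit 3; enqueue 9, 10, 11, 13 → queue [5, 6, 7, 12, 9, 10, 11, 13]
Visit 5 → queue [6, 7, 12, 9, 10, 11, 13]
Visit 6; enqueue 1, 2, 8 → queue [7, 12, 9, 10, 11, 13, 1, 2, 8]
Visit 7; enqueue 4 → queue [12, 9, 10, 11, 13, 1, 2, 8, 4]
Visit 12 → queue [9, 10, 11, 13, 1, 2, 8, 4]
Visit 9 → queue [10, 11, 13, 1, 2, 8, 4]
Visit 10 → queue [11, 13, 1, 2, 8, 4]
Visit 11 → queue [13, 1, 2, 8, 4]
Visit 13 → queue [1, 2, 8, 4]
Visit 1 → queue [2, 8, 4]
Visit 2 → queue [8, 4]
Visit 8 → queue [4]
Visit 4 → queue []

Visit order: 0, 3, 5, 6, 7, 12, 9, 10, 11, 13, 1, 2, 8, 4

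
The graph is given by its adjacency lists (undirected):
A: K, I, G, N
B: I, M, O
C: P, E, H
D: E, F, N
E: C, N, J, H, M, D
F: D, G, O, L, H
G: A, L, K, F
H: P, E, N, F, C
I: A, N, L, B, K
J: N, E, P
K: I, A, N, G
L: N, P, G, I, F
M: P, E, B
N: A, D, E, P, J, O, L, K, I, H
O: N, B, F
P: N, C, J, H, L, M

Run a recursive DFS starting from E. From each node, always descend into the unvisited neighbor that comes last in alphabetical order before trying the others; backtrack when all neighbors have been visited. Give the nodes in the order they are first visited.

Visit E
E → N
N → P
P → M
M → B
B → O
O → F
F → L
L → I
I → K
K → G
G → A
F → H
H → C
F → D
P → J

E, N, P, M, B, O, F, L, I, K, G, A, H, C, D, J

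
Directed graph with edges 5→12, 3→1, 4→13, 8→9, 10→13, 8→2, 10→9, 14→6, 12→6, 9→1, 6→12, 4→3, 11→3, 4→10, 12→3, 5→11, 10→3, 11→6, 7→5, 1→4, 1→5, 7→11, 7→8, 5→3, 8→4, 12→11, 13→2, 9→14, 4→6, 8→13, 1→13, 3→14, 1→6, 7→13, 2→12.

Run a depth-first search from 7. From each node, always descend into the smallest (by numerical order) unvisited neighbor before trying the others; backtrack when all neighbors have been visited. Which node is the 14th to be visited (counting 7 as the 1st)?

Visit 7
7 → 5
5 → 3
3 → 1
1 → 4
4 → 6
6 → 12
12 → 11
4 → 10
10 → 9
9 → 14
10 → 13
13 → 2
7 → 8

Visit order: 7, 5, 3, 1, 4, 6, 12, 11, 10, 9, 14, 13, 2, 8

8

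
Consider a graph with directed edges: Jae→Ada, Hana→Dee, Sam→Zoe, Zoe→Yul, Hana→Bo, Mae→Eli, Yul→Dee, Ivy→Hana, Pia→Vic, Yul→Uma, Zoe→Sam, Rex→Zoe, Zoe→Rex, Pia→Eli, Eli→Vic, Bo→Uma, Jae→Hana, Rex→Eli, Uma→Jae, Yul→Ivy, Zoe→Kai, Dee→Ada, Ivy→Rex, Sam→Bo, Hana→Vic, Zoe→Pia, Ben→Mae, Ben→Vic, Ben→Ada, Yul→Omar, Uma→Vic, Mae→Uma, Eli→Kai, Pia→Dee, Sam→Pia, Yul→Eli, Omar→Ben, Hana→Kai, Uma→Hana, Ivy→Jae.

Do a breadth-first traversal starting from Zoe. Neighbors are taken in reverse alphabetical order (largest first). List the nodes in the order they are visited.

Zoe, Yul, Sam, Rex, Pia, Kai, Uma, Omar, Ivy, Eli, Dee, Bo, Vic, Jae, Hana, Ben, Ada, Mae

Visit Zoe; enqueue Yul, Sam, Rex, Pia, Kai → queue [Yul, Sam, Rex, Pia, Kai]
Visit Yul; enqueue Uma, Omar, Ivy, Eli, Dee → queue [Sam, Rex, Pia, Kai, Uma, Omar, Ivy, Eli, Dee]
Visit Sam; enqueue Bo → queue [Rex, Pia, Kai, Uma, Omar, Ivy, Eli, Dee, Bo]
Visit Rex → queue [Pia, Kai, Uma, Omar, Ivy, Eli, Dee, Bo]
Visit Pia; enqueue Vic → queue [Kai, Uma, Omar, Ivy, Eli, Dee, Bo, Vic]
Visit Kai → queue [Uma, Omar, Ivy, Eli, Dee, Bo, Vic]
Visit Uma; enqueue Jae, Hana → queue [Omar, Ivy, Eli, Dee, Bo, Vic, Jae, Hana]
Visit Omar; enqueue Ben → queue [Ivy, Eli, Dee, Bo, Vic, Jae, Hana, Ben]
Visit Ivy → queue [Eli, Dee, Bo, Vic, Jae, Hana, Ben]
Visit Eli → queue [Dee, Bo, Vic, Jae, Hana, Ben]
Visit Dee; enqueue Ada → queue [Bo, Vic, Jae, Hana, Ben, Ada]
Visit Bo → queue [Vic, Jae, Hana, Ben, Ada]
Visit Vic → queue [Jae, Hana, Ben, Ada]
Visit Jae → queue [Hana, Ben, Ada]
Visit Hana → queue [Ben, Ada]
Visit Ben; enqueue Mae → queue [Ada, Mae]
Visit Ada → queue [Mae]
Visit Mae → queue []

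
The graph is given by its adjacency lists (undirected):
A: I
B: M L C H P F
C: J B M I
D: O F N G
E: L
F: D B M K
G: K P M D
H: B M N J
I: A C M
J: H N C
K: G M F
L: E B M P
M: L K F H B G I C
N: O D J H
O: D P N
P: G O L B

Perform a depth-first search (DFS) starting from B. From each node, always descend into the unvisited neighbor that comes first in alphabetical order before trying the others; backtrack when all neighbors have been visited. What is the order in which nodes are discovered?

B → C → I → A → M → F → D → G → K → P → L → E → O → N → H → J

Visit B
B → C
C → I
I → A
I → M
M → F
F → D
D → G
G → K
G → P
P → L
L → E
P → O
O → N
N → H
H → J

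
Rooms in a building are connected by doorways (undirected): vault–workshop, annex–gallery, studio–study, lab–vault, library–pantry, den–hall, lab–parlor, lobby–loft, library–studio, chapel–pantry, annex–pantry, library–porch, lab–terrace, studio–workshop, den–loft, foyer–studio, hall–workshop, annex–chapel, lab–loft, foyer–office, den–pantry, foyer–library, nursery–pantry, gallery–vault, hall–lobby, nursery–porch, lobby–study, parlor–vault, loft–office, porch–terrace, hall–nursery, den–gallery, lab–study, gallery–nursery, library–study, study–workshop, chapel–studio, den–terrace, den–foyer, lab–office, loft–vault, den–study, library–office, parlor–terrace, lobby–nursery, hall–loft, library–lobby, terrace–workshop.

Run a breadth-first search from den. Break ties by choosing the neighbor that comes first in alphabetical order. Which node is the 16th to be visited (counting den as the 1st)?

workshop

Visit den; enqueue foyer, gallery, hall, loft, pantry, study, terrace → queue [foyer, gallery, hall, loft, pantry, study, terrace]
Visit foyer; enqueue library, office, studio → queue [gallery, hall, loft, pantry, study, terrace, library, office, studio]
Visit gallery; enqueue annex, nursery, vault → queue [hall, loft, pantry, study, terrace, library, office, studio, annex, nursery, vault]
Visit hall; enqueue lobby, workshop → queue [loft, pantry, study, terrace, library, office, studio, annex, nursery, vault, lobby, workshop]
Visit loft; enqueue lab → queue [pantry, study, terrace, library, office, studio, annex, nursery, vault, lobby, workshop, lab]
Visit pantry; enqueue chapel → queue [study, terrace, library, office, studio, annex, nursery, vault, lobby, workshop, lab, chapel]
Visit study → queue [terrace, library, office, studio, annex, nursery, vault, lobby, workshop, lab, chapel]
Visit terrace; enqueue parlor, porch → queue [library, office, studio, annex, nursery, vault, lobby, workshop, lab, chapel, parlor, porch]
Visit library → queue [office, studio, annex, nursery, vault, lobby, workshop, lab, chapel, parlor, porch]
Visit office → queue [studio, annex, nursery, vault, lobby, workshop, lab, chapel, parlor, porch]
Visit studio → queue [annex, nursery, vault, lobby, workshop, lab, chapel, parlor, porch]
Visit annex → queue [nursery, vault, lobby, workshop, lab, chapel, parlor, porch]
Visit nursery → queue [vault, lobby, workshop, lab, chapel, parlor, porch]
Visit vault → queue [lobby, workshop, lab, chapel, parlor, porch]
Visit lobby → queue [workshop, lab, chapel, parlor, porch]
Visit workshop → queue [lab, chapel, parlor, porch]
Visit lab → queue [chapel, parlor, porch]
Visit chapel → queue [parlor, porch]
Visit parlor → queue [porch]
Visit porch → queue []

Visit order: den, foyer, gallery, hall, loft, pantry, study, terrace, library, office, studio, annex, nursery, vault, lobby, workshop, lab, chapel, parlor, porch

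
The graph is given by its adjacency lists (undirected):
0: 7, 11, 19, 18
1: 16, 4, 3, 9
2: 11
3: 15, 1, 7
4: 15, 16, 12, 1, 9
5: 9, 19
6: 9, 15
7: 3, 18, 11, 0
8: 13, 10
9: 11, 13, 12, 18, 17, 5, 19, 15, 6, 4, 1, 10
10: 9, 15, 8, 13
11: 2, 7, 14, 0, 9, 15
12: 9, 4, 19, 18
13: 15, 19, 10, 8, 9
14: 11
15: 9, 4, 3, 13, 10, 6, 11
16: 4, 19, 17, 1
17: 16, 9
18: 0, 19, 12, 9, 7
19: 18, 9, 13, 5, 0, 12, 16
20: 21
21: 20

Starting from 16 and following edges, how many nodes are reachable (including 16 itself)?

BFS from 16 visits: 16, 4, 19, 17, 1, 15, 12, 9, 18, 13, 5, 0, 3, 10, 6, 11, 7, 8, 2, 14
Reachable nodes: 20 of 22 total.

20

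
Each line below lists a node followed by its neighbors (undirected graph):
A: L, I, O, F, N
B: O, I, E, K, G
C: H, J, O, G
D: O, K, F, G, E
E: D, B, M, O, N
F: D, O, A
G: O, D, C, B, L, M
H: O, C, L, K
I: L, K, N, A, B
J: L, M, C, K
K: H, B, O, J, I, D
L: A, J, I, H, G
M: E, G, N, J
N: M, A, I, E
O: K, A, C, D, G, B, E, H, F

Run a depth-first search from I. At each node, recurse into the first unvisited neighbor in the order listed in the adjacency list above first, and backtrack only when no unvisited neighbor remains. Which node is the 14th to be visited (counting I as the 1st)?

B

Visit I
I → L
L → A
A → O
O → K
K → H
H → C
C → J
J → M
M → E
E → D
D → F
D → G
G → B
E → N

Visit order: I, L, A, O, K, H, C, J, M, E, D, F, G, B, N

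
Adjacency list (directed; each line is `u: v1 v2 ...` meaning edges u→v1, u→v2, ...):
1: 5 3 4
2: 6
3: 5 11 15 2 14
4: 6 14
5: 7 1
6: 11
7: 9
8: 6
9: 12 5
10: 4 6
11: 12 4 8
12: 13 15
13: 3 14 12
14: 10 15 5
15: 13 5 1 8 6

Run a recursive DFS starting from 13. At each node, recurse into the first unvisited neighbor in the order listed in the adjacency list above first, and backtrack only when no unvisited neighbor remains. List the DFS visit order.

13 3 5 7 9 12 15 1 4 6 11 8 14 10 2

Visit 13
13 → 3
3 → 5
5 → 7
7 → 9
9 → 12
12 → 15
15 → 1
1 → 4
4 → 6
6 → 11
11 → 8
4 → 14
14 → 10
3 → 2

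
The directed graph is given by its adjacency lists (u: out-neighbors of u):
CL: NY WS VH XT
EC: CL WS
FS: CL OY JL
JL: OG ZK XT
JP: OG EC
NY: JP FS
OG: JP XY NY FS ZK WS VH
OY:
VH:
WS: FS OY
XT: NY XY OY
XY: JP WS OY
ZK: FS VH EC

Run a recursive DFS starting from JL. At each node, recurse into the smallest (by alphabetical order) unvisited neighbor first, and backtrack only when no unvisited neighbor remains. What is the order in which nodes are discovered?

JL, OG, FS, CL, NY, JP, EC, WS, OY, VH, XT, XY, ZK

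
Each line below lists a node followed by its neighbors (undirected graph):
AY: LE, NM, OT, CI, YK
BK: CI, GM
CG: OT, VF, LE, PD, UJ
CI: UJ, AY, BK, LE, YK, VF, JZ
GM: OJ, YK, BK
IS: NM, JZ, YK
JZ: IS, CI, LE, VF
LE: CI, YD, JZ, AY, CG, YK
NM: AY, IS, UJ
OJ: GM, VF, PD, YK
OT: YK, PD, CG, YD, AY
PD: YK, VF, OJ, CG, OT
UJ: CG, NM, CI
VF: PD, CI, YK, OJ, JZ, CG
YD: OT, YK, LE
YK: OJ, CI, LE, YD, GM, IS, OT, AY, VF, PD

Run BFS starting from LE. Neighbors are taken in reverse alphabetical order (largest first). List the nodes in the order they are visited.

LE → YK → YD → JZ → CI → CG → AY → VF → PD → OT → OJ → IS → GM → UJ → BK → NM

Visit LE; enqueue YK, YD, JZ, CI, CG, AY → queue [YK, YD, JZ, CI, CG, AY]
Visit YK; enqueue VF, PD, OT, OJ, IS, GM → queue [YD, JZ, CI, CG, AY, VF, PD, OT, OJ, IS, GM]
Visit YD → queue [JZ, CI, CG, AY, VF, PD, OT, OJ, IS, GM]
Visit JZ → queue [CI, CG, AY, VF, PD, OT, OJ, IS, GM]
Visit CI; enqueue UJ, BK → queue [CG, AY, VF, PD, OT, OJ, IS, GM, UJ, BK]
Visit CG → queue [AY, VF, PD, OT, OJ, IS, GM, UJ, BK]
Visit AY; enqueue NM → queue [VF, PD, OT, OJ, IS, GM, UJ, BK, NM]
Visit VF → queue [PD, OT, OJ, IS, GM, UJ, BK, NM]
Visit PD → queue [OT, OJ, IS, GM, UJ, BK, NM]
Visit OT → queue [OJ, IS, GM, UJ, BK, NM]
Visit OJ → queue [IS, GM, UJ, BK, NM]
Visit IS → queue [GM, UJ, BK, NM]
Visit GM → queue [UJ, BK, NM]
Visit UJ → queue [BK, NM]
Visit BK → queue [NM]
Visit NM → queue []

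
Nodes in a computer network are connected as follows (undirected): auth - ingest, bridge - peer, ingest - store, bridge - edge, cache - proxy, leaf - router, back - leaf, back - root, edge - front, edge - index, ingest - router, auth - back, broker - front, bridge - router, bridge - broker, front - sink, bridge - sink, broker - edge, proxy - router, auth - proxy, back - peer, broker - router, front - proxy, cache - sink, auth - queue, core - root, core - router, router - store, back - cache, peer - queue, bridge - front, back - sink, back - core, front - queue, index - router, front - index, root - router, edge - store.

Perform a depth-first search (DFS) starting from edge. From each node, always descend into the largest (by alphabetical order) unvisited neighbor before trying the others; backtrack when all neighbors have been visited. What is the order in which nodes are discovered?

Visit edge
edge → store
store → router
router → root
root → core
core → back
back → sink
sink → front
front → queue
queue → peer
peer → bridge
bridge → broker
queue → auth
auth → proxy
proxy → cache
auth → ingest
front → index
back → leaf

edge, store, router, root, core, back, sink, front, queue, peer, bridge, broker, auth, proxy, cache, ingest, index, leaf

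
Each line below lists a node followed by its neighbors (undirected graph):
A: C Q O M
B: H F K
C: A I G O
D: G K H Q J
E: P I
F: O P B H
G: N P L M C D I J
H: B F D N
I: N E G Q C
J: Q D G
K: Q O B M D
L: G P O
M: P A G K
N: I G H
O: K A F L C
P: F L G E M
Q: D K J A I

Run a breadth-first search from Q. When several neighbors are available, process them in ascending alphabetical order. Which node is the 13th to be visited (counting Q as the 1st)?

N

Visit Q; enqueue A, D, I, J, K → queue [A, D, I, J, K]
Visit A; enqueue C, M, O → queue [D, I, J, K, C, M, O]
Visit D; enqueue G, H → queue [I, J, K, C, M, O, G, H]
Visit I; enqueue E, N → queue [J, K, C, M, O, G, H, E, N]
Visit J → queue [K, C, M, O, G, H, E, N]
Visit K; enqueue B → queue [C, M, O, G, H, E, N, B]
Visit C → queue [M, O, G, H, E, N, B]
Visit M; enqueue P → queue [O, G, H, E, N, B, P]
Visit O; enqueue F, L → queue [G, H, E, N, B, P, F, L]
Visit G → queue [H, E, N, B, P, F, L]
Visit H → queue [E, N, B, P, F, L]
Visit E → queue [N, B, P, F, L]
Visit N → queue [B, P, F, L]
Visit B → queue [P, F, L]
Visit P → queue [F, L]
Visit F → queue [L]
Visit L → queue []

Visit order: Q, A, D, I, J, K, C, M, O, G, H, E, N, B, P, F, L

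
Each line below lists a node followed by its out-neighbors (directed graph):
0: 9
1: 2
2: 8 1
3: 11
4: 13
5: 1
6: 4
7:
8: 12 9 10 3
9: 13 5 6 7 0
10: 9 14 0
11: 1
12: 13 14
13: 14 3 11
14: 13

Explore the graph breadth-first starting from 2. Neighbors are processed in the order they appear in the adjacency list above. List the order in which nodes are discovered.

2 8 1 12 9 10 3 13 14 5 6 7 0 11 4

Visit 2; enqueue 8, 1 → queue [8, 1]
Visit 8; enqueue 12, 9, 10, 3 → queue [1, 12, 9, 10, 3]
Visit 1 → queue [12, 9, 10, 3]
Visit 12; enqueue 13, 14 → queue [9, 10, 3, 13, 14]
Visit 9; enqueue 5, 6, 7, 0 → queue [10, 3, 13, 14, 5, 6, 7, 0]
Visit 10 → queue [3, 13, 14, 5, 6, 7, 0]
Visit 3; enqueue 11 → queue [13, 14, 5, 6, 7, 0, 11]
Visit 13 → queue [14, 5, 6, 7, 0, 11]
Visit 14 → queue [5, 6, 7, 0, 11]
Visit 5 → queue [6, 7, 0, 11]
Visit 6; enqueue 4 → queue [7, 0, 11, 4]
Visit 7 → queue [0, 11, 4]
Visit 0 → queue [11, 4]
Visit 11 → queue [4]
Visit 4 → queue []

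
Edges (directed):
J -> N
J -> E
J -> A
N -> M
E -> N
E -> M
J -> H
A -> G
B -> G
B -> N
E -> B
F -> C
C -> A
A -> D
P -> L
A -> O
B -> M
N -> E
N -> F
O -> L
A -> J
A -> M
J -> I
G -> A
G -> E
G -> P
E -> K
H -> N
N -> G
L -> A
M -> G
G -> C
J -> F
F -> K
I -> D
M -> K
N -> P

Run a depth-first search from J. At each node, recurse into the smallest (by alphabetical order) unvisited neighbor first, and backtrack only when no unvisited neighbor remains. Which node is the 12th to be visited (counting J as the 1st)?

Visit J
J → A
A → D
A → G
G → C
G → E
E → B
B → M
M → K
B → N
N → F
N → P
P → L
A → O
J → H
J → I

Visit order: J, A, D, G, C, E, B, M, K, N, F, P, L, O, H, I

P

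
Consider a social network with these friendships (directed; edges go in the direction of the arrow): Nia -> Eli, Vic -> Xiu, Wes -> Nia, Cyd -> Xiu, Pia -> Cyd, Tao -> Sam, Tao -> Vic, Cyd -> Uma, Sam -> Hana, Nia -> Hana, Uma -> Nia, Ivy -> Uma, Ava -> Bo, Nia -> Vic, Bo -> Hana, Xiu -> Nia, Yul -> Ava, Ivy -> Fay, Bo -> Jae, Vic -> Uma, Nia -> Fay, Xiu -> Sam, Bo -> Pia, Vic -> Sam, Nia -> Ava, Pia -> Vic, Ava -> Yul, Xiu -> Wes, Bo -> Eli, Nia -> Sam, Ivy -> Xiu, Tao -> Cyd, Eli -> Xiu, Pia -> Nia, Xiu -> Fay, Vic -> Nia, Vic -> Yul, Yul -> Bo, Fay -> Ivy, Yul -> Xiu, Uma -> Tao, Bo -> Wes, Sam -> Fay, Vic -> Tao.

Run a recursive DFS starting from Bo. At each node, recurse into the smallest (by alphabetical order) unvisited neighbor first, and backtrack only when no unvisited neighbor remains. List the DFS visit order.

Bo -> Eli -> Xiu -> Fay -> Ivy -> Uma -> Nia -> Ava -> Yul -> Hana -> Sam -> Vic -> Tao -> Cyd -> Wes -> Jae -> Pia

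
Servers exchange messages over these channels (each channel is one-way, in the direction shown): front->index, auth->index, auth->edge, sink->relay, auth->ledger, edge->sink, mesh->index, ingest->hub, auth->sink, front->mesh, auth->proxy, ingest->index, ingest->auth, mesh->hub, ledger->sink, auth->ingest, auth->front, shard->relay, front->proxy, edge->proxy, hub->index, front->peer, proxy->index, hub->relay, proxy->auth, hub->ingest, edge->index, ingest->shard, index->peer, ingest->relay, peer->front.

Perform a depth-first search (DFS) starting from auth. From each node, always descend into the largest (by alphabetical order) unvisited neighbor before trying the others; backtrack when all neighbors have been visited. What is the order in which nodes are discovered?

auth sink relay proxy index peer front mesh hub ingest shard ledger edge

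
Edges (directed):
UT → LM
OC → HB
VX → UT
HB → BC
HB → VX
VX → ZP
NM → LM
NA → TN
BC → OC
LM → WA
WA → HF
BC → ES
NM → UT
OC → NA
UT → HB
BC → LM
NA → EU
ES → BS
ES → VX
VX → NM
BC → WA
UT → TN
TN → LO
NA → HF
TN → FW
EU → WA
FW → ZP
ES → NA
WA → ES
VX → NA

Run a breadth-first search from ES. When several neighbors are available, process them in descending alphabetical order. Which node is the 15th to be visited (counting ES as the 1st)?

WA

Visit ES; enqueue VX, NA, BS → queue [VX, NA, BS]
Visit VX; enqueue ZP, UT, NM → queue [NA, BS, ZP, UT, NM]
Visit NA; enqueue TN, HF, EU → queue [BS, ZP, UT, NM, TN, HF, EU]
Visit BS → queue [ZP, UT, NM, TN, HF, EU]
Visit ZP → queue [UT, NM, TN, HF, EU]
Visit UT; enqueue LM, HB → queue [NM, TN, HF, EU, LM, HB]
Visit NM → queue [TN, HF, EU, LM, HB]
Visit TN; enqueue LO, FW → queue [HF, EU, LM, HB, LO, FW]
Visit HF → queue [EU, LM, HB, LO, FW]
Visit EU; enqueue WA → queue [LM, HB, LO, FW, WA]
Visit LM → queue [HB, LO, FW, WA]
Visit HB; enqueue BC → queue [LO, FW, WA, BC]
Visit LO → queue [FW, WA, BC]
Visit FW → queue [WA, BC]
Visit WA → queue [BC]
Visit BC; enqueue OC → queue [OC]
Visit OC → queue []

Visit order: ES, VX, NA, BS, ZP, UT, NM, TN, HF, EU, LM, HB, LO, FW, WA, BC, OC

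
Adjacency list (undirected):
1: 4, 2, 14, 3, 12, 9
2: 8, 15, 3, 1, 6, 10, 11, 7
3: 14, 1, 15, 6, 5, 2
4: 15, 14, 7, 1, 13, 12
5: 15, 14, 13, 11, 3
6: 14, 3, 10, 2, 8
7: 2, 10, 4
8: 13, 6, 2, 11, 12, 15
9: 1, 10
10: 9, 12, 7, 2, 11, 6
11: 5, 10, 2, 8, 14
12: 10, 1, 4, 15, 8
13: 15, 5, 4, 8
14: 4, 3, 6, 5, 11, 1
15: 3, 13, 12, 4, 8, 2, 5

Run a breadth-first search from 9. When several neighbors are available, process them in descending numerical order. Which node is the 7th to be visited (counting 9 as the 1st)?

6

Visit 9; enqueue 10, 1 → queue [10, 1]
Visit 10; enqueue 12, 11, 7, 6, 2 → queue [1, 12, 11, 7, 6, 2]
Visit 1; enqueue 14, 4, 3 → queue [12, 11, 7, 6, 2, 14, 4, 3]
Visit 12; enqueue 15, 8 → queue [11, 7, 6, 2, 14, 4, 3, 15, 8]
Visit 11; enqueue 5 → queue [7, 6, 2, 14, 4, 3, 15, 8, 5]
Visit 7 → queue [6, 2, 14, 4, 3, 15, 8, 5]
Visit 6 → queue [2, 14, 4, 3, 15, 8, 5]
Visit 2 → queue [14, 4, 3, 15, 8, 5]
Visit 14 → queue [4, 3, 15, 8, 5]
Visit 4; enqueue 13 → queue [3, 15, 8, 5, 13]
Visit 3 → queue [15, 8, 5, 13]
Visit 15 → queue [8, 5, 13]
Visit 8 → queue [5, 13]
Visit 5 → queue [13]
Visit 13 → queue []

Visit order: 9, 10, 1, 12, 11, 7, 6, 2, 14, 4, 3, 15, 8, 5, 13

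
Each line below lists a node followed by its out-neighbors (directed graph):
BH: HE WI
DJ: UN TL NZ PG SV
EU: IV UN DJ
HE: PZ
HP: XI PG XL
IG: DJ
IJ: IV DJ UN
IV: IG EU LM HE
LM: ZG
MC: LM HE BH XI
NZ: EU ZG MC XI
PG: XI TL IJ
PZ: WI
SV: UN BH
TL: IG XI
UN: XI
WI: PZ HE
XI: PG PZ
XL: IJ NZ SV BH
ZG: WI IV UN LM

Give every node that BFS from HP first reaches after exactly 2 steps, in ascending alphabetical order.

Level 0: HP
Level 1: PG, XI, XL
Level 2: BH, IJ, NZ, PZ, SV, TL
Level 3: DJ, EU, HE, IG, IV, MC, UN, WI, ZG
Level 4: LM

BH, IJ, NZ, PZ, SV, TL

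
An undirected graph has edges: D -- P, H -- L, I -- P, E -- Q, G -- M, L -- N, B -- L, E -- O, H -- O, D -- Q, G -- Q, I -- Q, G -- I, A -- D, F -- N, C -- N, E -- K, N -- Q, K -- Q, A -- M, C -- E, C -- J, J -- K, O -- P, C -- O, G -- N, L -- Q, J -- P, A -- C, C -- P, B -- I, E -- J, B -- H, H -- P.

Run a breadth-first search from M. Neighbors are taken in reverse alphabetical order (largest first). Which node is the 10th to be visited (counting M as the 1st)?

Visit M; enqueue G, A → queue [G, A]
Visit G; enqueue Q, N, I → queue [A, Q, N, I]
Visit A; enqueue D, C → queue [Q, N, I, D, C]
Visit Q; enqueue L, K, E → queue [N, I, D, C, L, K, E]
Visit N; enqueue F → queue [I, D, C, L, K, E, F]
Visit I; enqueue P, B → queue [D, C, L, K, E, F, P, B]
Visit D → queue [C, L, K, E, F, P, B]
Visit C; enqueue O, J → queue [L, K, E, F, P, B, O, J]
Visit L; enqueue H → queue [K, E, F, P, B, O, J, H]
Visit K → queue [E, F, P, B, O, J, H]
Visit E → queue [F, P, B, O, J, H]
Visit F → queue [P, B, O, J, H]
Visit P → queue [B, O, J, H]
Visit B → queue [O, J, H]
Visit O → queue [J, H]
Visit J → queue [H]
Visit H → queue []

Visit order: M, G, A, Q, N, I, D, C, L, K, E, F, P, B, O, J, H

K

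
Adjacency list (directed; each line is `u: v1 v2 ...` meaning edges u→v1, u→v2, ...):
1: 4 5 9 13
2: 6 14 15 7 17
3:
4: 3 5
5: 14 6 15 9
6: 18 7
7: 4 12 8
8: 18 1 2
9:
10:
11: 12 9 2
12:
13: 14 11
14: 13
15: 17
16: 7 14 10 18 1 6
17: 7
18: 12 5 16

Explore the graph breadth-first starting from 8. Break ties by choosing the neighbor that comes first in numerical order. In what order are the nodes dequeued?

8 → 1 → 2 → 18 → 4 → 5 → 9 → 13 → 6 → 7 → 14 → 15 → 17 → 12 → 16 → 3 → 11 → 10

Visit 8; enqueue 1, 2, 18 → queue [1, 2, 18]
Visit 1; enqueue 4, 5, 9, 13 → queue [2, 18, 4, 5, 9, 13]
Visit 2; enqueue 6, 7, 14, 15, 17 → queue [18, 4, 5, 9, 13, 6, 7, 14, 15, 17]
Visit 18; enqueue 12, 16 → queue [4, 5, 9, 13, 6, 7, 14, 15, 17, 12, 16]
Visit 4; enqueue 3 → queue [5, 9, 13, 6, 7, 14, 15, 17, 12, 16, 3]
Visit 5 → queue [9, 13, 6, 7, 14, 15, 17, 12, 16, 3]
Visit 9 → queue [13, 6, 7, 14, 15, 17, 12, 16, 3]
Visit 13; enqueue 11 → queue [6, 7, 14, 15, 17, 12, 16, 3, 11]
Visit 6 → queue [7, 14, 15, 17, 12, 16, 3, 11]
Visit 7 → queue [14, 15, 17, 12, 16, 3, 11]
Visit 14 → queue [15, 17, 12, 16, 3, 11]
Visit 15 → queue [17, 12, 16, 3, 11]
Visit 17 → queue [12, 16, 3, 11]
Visit 12 → queue [16, 3, 11]
Visit 16; enqueue 10 → queue [3, 11, 10]
Visit 3 → queue [11, 10]
Visit 11 → queue [10]
Visit 10 → queue []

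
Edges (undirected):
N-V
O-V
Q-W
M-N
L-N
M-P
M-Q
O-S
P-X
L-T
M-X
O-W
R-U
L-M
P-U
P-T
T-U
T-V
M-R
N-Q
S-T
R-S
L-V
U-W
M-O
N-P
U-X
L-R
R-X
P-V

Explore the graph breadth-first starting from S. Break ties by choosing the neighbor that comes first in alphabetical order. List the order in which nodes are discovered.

Visit S; enqueue O, R, T → queue [O, R, T]
Visit O; enqueue M, V, W → queue [R, T, M, V, W]
Visit R; enqueue L, U, X → queue [T, M, V, W, L, U, X]
Visit T; enqueue P → queue [M, V, W, L, U, X, P]
Visit M; enqueue N, Q → queue [V, W, L, U, X, P, N, Q]
Visit V → queue [W, L, U, X, P, N, Q]
Visit W → queue [L, U, X, P, N, Q]
Visit L → queue [U, X, P, N, Q]
Visit U → queue [X, P, N, Q]
Visit X → queue [P, N, Q]
Visit P → queue [N, Q]
Visit N → queue [Q]
Visit Q → queue []

S, O, R, T, M, V, W, L, U, X, P, N, Q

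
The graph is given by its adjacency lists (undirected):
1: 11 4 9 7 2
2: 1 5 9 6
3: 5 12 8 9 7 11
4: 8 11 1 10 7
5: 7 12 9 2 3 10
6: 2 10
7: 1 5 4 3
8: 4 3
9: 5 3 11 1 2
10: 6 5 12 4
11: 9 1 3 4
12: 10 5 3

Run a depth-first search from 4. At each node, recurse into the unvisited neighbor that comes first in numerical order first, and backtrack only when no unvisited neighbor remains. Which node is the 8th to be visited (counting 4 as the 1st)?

9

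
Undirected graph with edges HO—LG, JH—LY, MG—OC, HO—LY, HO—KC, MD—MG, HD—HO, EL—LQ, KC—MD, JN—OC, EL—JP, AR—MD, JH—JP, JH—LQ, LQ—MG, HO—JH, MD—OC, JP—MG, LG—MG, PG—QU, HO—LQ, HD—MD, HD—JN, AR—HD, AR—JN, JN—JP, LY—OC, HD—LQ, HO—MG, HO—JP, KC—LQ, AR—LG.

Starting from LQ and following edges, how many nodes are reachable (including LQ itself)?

14

BFS from LQ visits: LQ, EL, HD, HO, JH, KC, MG, JP, AR, JN, MD, LG, LY, OC
Reachable nodes: 14 of 16 total.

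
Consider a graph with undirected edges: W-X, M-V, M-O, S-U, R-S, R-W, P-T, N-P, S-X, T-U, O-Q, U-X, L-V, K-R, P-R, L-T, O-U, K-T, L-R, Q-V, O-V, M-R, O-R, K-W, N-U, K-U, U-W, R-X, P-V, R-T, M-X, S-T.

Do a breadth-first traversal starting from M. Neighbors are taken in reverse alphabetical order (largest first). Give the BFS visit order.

M, X, V, R, O, W, U, S, Q, P, L, T, K, N

Visit M; enqueue X, V, R, O → queue [X, V, R, O]
Visit X; enqueue W, U, S → queue [V, R, O, W, U, S]
Visit V; enqueue Q, P, L → queue [R, O, W, U, S, Q, P, L]
Visit R; enqueue T, K → queue [O, W, U, S, Q, P, L, T, K]
Visit O → queue [W, U, S, Q, P, L, T, K]
Visit W → queue [U, S, Q, P, L, T, K]
Visit U; enqueue N → queue [S, Q, P, L, T, K, N]
Visit S → queue [Q, P, L, T, K, N]
Visit Q → queue [P, L, T, K, N]
Visit P → queue [L, T, K, N]
Visit L → queue [T, K, N]
Visit T → queue [K, N]
Visit K → queue [N]
Visit N → queue []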